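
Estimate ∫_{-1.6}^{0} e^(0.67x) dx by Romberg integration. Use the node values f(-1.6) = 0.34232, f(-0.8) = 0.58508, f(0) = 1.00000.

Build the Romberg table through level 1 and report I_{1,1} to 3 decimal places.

0.982

I_{0,0} (trapezoid, 1 panel, h=1.6000): 1.07386
I_{1,0} (trapezoid, 2 panels, h=0.8000): 1.00499
I_{1,1} = 1.00499 + (1.00499 − 1.07386)/3 = 0.98203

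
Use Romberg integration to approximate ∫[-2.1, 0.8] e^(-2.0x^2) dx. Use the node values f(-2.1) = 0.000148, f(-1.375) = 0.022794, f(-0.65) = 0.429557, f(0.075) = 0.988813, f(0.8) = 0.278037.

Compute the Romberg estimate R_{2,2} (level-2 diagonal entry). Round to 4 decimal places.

R_{0,0} (trapezoid, 1 panel, h=2.9000): 0.403368
R_{1,0} (trapezoid, 2 panels, h=1.4500): 0.824542
R_{2,0} (trapezoid, 4 panels, h=0.7250): 1.145686
R_{1,1} = 0.824542 + (0.824542 − 0.403368)/3 = 0.964933
R_{2,1} = 1.145686 + (1.145686 − 0.824542)/3 = 1.252734
R_{2,2} = 1.252734 + (1.252734 − 0.964933)/15 = 1.271921

1.2719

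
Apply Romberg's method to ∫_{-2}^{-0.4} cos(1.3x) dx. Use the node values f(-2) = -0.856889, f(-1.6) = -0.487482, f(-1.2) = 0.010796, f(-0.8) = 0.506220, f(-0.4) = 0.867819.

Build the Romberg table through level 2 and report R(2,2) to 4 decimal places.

R(0,0) (trapezoid, 1 panel, h=1.6000): 0.008744
R(1,0) (trapezoid, 2 panels, h=0.8000): 0.013009
R(2,0) (trapezoid, 4 panels, h=0.4000): 0.014000
R(1,1) = 0.013009 + (0.013009 − 0.008744)/3 = 0.014431
R(2,1) = 0.014000 + (0.014000 − 0.013009)/3 = 0.014330
R(2,2) = 0.014330 + (0.014330 − 0.014431)/15 = 0.014323

0.0143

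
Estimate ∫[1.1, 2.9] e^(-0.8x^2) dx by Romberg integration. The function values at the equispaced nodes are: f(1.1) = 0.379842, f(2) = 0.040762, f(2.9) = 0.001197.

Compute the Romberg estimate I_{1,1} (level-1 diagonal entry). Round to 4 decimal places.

I_{0,0} (trapezoid, 1 panel, h=1.8000): 0.342935
I_{1,0} (trapezoid, 2 panels, h=0.9000): 0.208153
I_{1,1} = 0.208153 + (0.208153 − 0.342935)/3 = 0.163226

0.1632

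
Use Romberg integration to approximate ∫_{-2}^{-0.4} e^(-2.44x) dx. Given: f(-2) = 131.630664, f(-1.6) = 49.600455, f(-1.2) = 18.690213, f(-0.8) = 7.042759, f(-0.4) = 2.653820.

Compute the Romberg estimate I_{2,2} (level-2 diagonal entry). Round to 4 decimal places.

52.9219

I_{0,0} (trapezoid, 1 panel, h=1.6000): 107.427587
I_{1,0} (trapezoid, 2 panels, h=0.8000): 68.665964
I_{2,0} (trapezoid, 4 panels, h=0.4000): 56.990268
I_{1,1} = 68.665964 + (68.665964 − 107.427587)/3 = 55.745423
I_{2,1} = 56.990268 + (56.990268 − 68.665964)/3 = 53.098369
I_{2,2} = 53.098369 + (53.098369 − 55.745423)/15 = 52.921899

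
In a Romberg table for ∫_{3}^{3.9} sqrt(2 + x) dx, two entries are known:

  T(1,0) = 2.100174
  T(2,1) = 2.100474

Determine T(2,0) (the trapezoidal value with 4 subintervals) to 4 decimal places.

2.1004

From T(2,1) = (4·T(2,0) − T(1,0))/3, solve for T(2,0):
4·T(2,0) = 3·2.100474 + 2.100174 = 8.401596
T(2,0) = 2.100399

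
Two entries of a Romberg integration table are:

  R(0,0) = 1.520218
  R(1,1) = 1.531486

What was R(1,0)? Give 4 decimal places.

1.5287

From R(1,1) = (4·R(1,0) − R(0,0))/3, solve for R(1,0):
4·R(1,0) = 3·1.531486 + 1.520218 = 6.114676
R(1,0) = 1.528669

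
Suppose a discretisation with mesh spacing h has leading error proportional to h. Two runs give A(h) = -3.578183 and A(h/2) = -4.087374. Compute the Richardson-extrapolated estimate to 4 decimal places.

-4.5966

The leading error scales as h; refining by a factor of 2 reduces it by 2^1 = 2.
Extrapolated value = (2·A(h/2) − A(h)) / (2 − 1)
= (2·(-4.087374) − (-3.578183)) / 1
= -4.596565 / 1 = -4.596565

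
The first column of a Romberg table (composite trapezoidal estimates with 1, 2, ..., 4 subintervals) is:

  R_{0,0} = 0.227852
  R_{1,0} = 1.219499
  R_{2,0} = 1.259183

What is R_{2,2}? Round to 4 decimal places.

Richardson extrapolation on the trapezoidal column (denominator 4−1=3):
R_{1,1} = (4·1.219499 − 0.227852) / 3 = 1.550048
R_{2,1} = 1.259183 + (1.259183 − 1.219499)/3 = 1.272411
R_{2,2} = 1.272411 + (1.272411 − 1.550048)/15 = 1.253902
(Column j=1 coincides with Simpson's rule on the same nodes.)

1.2539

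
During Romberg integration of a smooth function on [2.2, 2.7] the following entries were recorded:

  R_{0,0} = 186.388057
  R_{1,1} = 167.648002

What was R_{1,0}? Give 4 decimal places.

172.3330

From R_{1,1} = (4·R_{1,0} − R_{0,0})/3, solve for R_{1,0}:
4·R_{1,0} = 3·167.648002 + 186.388057 = 689.332063
R_{1,0} = 172.333016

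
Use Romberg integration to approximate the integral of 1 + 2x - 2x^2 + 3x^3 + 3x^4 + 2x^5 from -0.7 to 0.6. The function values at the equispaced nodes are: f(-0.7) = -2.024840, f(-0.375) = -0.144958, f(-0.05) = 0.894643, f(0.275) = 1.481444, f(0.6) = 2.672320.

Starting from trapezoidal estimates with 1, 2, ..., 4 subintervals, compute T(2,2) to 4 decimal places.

T(0,0) (trapezoid, 1 panel, h=1.3000): 0.420862
T(1,0) (trapezoid, 2 panels, h=0.6500): 0.791949
T(2,0) (trapezoid, 4 panels, h=0.3250): 0.830332
T(1,1) = 0.791949 + (0.791949 − 0.420862)/3 = 0.915645
T(2,1) = 0.830332 + (0.830332 − 0.791949)/3 = 0.843126
T(2,2) = 0.843126 + (0.843126 − 0.915645)/15 = 0.838291

0.8383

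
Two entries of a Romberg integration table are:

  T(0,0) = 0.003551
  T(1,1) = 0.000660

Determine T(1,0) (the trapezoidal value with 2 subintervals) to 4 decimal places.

From T(1,1) = (4·T(1,0) − T(0,0))/3, solve for T(1,0):
4·T(1,0) = 3·0.000660 + 0.003551 = 0.005531
T(1,0) = 0.001383

0.0014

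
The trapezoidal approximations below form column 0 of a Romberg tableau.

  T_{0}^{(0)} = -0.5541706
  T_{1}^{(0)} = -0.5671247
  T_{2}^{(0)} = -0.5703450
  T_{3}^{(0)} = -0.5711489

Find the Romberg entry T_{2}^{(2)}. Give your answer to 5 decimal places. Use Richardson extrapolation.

Richardson extrapolation on the trapezoidal column (denominator 4−1=3):
T_{1}^{(1)} = (4·(-0.5671247) − (-0.5541706)) / 3 = -0.5714427
T_{2}^{(1)} = (4·(-0.5703450) − (-0.5671247)) / 3 = -0.5714184
T_{2}^{(2)} = -0.5714184 + (-0.5714184 − (-0.5714427))/15 = -0.5714168

-0.57142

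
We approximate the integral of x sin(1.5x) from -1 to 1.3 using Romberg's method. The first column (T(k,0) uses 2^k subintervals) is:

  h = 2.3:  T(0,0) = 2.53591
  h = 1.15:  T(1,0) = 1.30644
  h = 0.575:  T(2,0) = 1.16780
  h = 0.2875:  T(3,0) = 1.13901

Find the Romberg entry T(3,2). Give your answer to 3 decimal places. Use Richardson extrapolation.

1.130

Richardson extrapolation on the trapezoidal column (denominator 4−1=3):
T(2,1) = 1.16780 + (1.16780 − 1.30644)/3 = 1.12159
T(3,1) = (4·1.13901 − 1.16780) / 3 = 1.12941
T(3,2) = 1.12941 + (1.12941 − 1.12159)/15 = 1.12993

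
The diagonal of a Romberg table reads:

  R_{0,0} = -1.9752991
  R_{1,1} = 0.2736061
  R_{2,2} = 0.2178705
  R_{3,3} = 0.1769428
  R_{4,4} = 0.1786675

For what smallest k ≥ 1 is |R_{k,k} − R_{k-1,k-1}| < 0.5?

k = 2

|R_{1,1} − R_{0,0}| = 2.2489052 ≥ 0.5
|R_{2,2} − R_{1,1}| = 0.0557356 < 0.5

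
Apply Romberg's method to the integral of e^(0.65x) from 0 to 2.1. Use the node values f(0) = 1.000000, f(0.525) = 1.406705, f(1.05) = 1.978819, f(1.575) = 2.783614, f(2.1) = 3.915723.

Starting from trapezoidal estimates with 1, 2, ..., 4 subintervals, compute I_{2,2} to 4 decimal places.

4.4857

I_{0,0} (trapezoid, 1 panel, h=2.1000): 5.161509
I_{1,0} (trapezoid, 2 panels, h=1.0500): 4.658515
I_{2,0} (trapezoid, 4 panels, h=0.5250): 4.529175
I_{1,1} = 4.658515 + (4.658515 − 5.161509)/3 = 4.490850
I_{2,1} = 4.529175 + (4.529175 − 4.658515)/3 = 4.486062
I_{2,2} = 4.486062 + (4.486062 − 4.490850)/15 = 4.485743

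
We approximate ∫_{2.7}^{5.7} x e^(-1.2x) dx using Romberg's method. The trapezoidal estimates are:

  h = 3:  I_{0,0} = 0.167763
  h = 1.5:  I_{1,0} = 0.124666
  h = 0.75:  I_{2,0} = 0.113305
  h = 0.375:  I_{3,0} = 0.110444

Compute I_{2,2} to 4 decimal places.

I_{1,1} = (4·0.124666 − 0.167763) / 3 = 0.110300
I_{2,1} = 0.113305 + (0.113305 − 0.124666)/3 = 0.109518
I_{2,2} = 0.109518 + (0.109518 − 0.110300)/15 = 0.109466

0.1095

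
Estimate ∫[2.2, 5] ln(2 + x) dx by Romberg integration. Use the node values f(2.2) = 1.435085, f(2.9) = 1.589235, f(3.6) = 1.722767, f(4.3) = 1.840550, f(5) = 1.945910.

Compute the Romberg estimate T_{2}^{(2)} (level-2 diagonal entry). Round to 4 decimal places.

T_{0}^{(0)} (trapezoid, 1 panel, h=2.8000): 4.733393
T_{1}^{(0)} (trapezoid, 2 panels, h=1.4000): 4.778570
T_{2}^{(0)} (trapezoid, 4 panels, h=0.7000): 4.790135
T_{1}^{(1)} = 4.778570 + (4.778570 − 4.733393)/3 = 4.793629
T_{2}^{(1)} = 4.790135 + (4.790135 − 4.778570)/3 = 4.793990
T_{2}^{(2)} = 4.793990 + (4.793990 − 4.793629)/15 = 4.794014

4.7940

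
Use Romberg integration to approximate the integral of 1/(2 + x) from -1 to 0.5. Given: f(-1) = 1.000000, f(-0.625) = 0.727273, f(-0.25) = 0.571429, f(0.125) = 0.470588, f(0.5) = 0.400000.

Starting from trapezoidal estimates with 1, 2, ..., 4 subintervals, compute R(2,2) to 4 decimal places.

R(0,0) (trapezoid, 1 panel, h=1.5000): 1.050000
R(1,0) (trapezoid, 2 panels, h=0.7500): 0.953572
R(2,0) (trapezoid, 4 panels, h=0.3750): 0.925984
R(1,1) = 0.953572 + (0.953572 − 1.050000)/3 = 0.921429
R(2,1) = 0.925984 + (0.925984 − 0.953572)/3 = 0.916788
R(2,2) = 0.916788 + (0.916788 − 0.921429)/15 = 0.916479

0.9165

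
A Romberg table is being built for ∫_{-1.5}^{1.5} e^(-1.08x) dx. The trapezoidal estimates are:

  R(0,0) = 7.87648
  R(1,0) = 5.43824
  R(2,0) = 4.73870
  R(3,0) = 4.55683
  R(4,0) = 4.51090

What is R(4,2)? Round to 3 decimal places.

R(3,1) = (4·4.55683 − 4.73870) / 3 = 4.49621
R(4,1) = 4.51090 + (4.51090 − 4.55683)/3 = 4.49559
R(4,2) = (16·4.49559 − 4.49621) / 15 = 4.49555

4.496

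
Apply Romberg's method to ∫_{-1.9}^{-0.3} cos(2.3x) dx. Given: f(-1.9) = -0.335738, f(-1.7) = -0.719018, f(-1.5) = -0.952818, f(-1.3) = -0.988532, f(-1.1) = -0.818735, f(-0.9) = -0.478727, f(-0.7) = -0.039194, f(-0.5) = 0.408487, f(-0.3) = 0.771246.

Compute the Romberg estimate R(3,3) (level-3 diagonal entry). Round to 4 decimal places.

-0.6863

R(0,0) (trapezoid, 1 panel, h=1.6000): 0.348406
R(1,0) (trapezoid, 2 panels, h=0.8000): -0.480785
R(2,0) (trapezoid, 4 panels, h=0.4000): -0.637197
R(3,0) (trapezoid, 8 panels, h=0.2000): -0.674157
R(1,1) = -0.480785 + (-0.480785 − 0.348406)/3 = -0.757182
R(2,1) = -0.637197 + (-0.637197 − (-0.480785))/3 = -0.689334
R(3,1) = -0.674157 + (-0.674157 − (-0.637197))/3 = -0.686477
R(2,2) = -0.689334 + (-0.689334 − (-0.757182))/15 = -0.684811
R(3,2) = -0.686477 + (-0.686477 − (-0.689334))/15 = -0.686287
R(3,3) = -0.686287 + (-0.686287 − (-0.684811))/63 = -0.686310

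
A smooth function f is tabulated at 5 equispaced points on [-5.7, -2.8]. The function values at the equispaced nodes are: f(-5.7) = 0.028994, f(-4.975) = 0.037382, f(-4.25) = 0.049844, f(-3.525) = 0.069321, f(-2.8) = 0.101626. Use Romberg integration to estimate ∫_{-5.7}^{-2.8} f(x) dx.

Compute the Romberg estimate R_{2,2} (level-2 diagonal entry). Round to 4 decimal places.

R_{0,0} (trapezoid, 1 panel, h=2.9000): 0.189399
R_{1,0} (trapezoid, 2 panels, h=1.4500): 0.166973
R_{2,0} (trapezoid, 4 panels, h=0.7250): 0.160846
R_{1,1} = 0.166973 + (0.166973 − 0.189399)/3 = 0.159498
R_{2,1} = 0.160846 + (0.160846 − 0.166973)/3 = 0.158804
R_{2,2} = 0.158804 + (0.158804 − 0.159498)/15 = 0.158758

0.1588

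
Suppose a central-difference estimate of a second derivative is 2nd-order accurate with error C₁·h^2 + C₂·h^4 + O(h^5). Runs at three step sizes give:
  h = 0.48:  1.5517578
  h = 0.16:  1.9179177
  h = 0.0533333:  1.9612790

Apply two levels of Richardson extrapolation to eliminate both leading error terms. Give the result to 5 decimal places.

First eliminate the h^2 term (factor 3^2 = 9):
  B₁ = (9·1.9179177 − 1.5517578)/8 = 1.9636877
  B₂ = (9·1.9612790 − 1.9179177)/8 = 1.9666992
Then eliminate the h^4 term (factor 3^4 = 81):
  (81·1.9666992 − 1.9636877)/80 = 1.9667368

1.96674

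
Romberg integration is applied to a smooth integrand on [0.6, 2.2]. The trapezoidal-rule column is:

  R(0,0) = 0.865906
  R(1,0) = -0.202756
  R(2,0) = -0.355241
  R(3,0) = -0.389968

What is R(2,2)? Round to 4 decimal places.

-0.3959

R(1,1) = -0.202756 + (-0.202756 − 0.865906)/3 = -0.558977
R(2,1) = (4·(-0.355241) − (-0.202756)) / 3 = -0.406069
R(2,2) = -0.406069 + (-0.406069 − (-0.558977))/15 = -0.395875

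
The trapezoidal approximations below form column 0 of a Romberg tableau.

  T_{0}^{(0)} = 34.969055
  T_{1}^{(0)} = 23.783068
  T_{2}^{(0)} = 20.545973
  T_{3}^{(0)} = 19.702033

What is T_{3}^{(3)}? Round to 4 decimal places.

19.4175

Richardson extrapolation on the trapezoidal column (denominator 4−1=3):
T_{1}^{(1)} = (4·23.783068 − 34.969055) / 3 = 20.054406
T_{2}^{(1)} = (4·20.545973 − 23.783068) / 3 = 19.466941
T_{3}^{(1)} = 19.702033 + (19.702033 − 20.545973)/3 = 19.420720
T_{2}^{(2)} = 19.466941 + (19.466941 − 20.054406)/15 = 19.427777
T_{3}^{(2)} = 19.420720 + (19.420720 − 19.466941)/15 = 19.417639
T_{3}^{(3)} = 19.417639 + (19.417639 − 19.427777)/63 = 19.417478
(Column j=1 coincides with Simpson's rule on the same nodes.)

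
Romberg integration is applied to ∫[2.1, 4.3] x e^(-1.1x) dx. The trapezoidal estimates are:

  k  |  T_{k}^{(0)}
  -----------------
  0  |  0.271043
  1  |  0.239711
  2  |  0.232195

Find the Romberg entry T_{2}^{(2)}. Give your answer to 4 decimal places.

Richardson extrapolation on the trapezoidal column (denominator 4−1=3):
T_{1}^{(1)} = (4·0.239711 − 0.271043) / 3 = 0.229267
T_{2}^{(1)} = 0.232195 + (0.232195 − 0.239711)/3 = 0.229690
T_{2}^{(2)} = 0.229690 + (0.229690 − 0.229267)/15 = 0.229718

0.2297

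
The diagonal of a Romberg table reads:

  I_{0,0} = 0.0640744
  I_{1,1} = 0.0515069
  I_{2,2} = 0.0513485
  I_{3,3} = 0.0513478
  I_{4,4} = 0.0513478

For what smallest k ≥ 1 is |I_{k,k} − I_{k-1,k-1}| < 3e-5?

|I_{1,1} − I_{0,0}| = 0.0125675 ≥ 3e-5
|I_{2,2} − I_{1,1}| = 0.0001584 ≥ 3e-5
|I_{3,3} − I_{2,2}| = 0.0000007 < 3e-5

k = 3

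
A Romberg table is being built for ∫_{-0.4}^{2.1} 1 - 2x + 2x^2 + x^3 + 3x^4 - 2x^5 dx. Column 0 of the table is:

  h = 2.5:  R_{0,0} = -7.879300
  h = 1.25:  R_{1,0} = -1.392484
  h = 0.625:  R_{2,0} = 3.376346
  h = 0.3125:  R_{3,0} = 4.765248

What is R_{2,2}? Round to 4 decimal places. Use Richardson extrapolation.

R_{1,1} = -1.392484 + (-1.392484 − (-7.879300))/3 = 0.769788
R_{2,1} = 3.376346 + (3.376346 − (-1.392484))/3 = 4.965956
R_{2,2} = (16·4.965956 − 0.769788) / 15 = 5.245701

5.2457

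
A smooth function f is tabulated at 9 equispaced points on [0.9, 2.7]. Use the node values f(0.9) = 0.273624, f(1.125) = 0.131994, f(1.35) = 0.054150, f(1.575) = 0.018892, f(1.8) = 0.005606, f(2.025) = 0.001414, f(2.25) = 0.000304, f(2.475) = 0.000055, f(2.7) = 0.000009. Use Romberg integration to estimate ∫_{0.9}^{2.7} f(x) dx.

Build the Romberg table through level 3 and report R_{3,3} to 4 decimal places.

R_{0,0} (trapezoid, 1 panel, h=1.8000): 0.246270
R_{1,0} (trapezoid, 2 panels, h=0.9000): 0.128180
R_{2,0} (trapezoid, 4 panels, h=0.4500): 0.088594
R_{3,0} (trapezoid, 8 panels, h=0.2250): 0.078577
R_{1,1} = 0.128180 + (0.128180 − 0.246270)/3 = 0.088817
R_{2,1} = 0.088594 + (0.088594 − 0.128180)/3 = 0.075399
R_{3,1} = 0.078577 + (0.078577 − 0.088594)/3 = 0.075238
R_{2,2} = 0.075399 + (0.075399 − 0.088817)/15 = 0.074504
R_{3,2} = 0.075238 + (0.075238 − 0.075399)/15 = 0.075227
R_{3,3} = 0.075227 + (0.075227 − 0.074504)/63 = 0.075238

0.0752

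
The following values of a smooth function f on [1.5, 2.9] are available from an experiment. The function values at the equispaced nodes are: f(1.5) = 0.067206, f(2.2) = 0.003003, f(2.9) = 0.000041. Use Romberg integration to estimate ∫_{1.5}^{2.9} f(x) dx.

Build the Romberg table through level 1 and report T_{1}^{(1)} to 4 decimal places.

0.0185

T_{0}^{(0)} (trapezoid, 1 panel, h=1.4000): 0.047073
T_{1}^{(0)} (trapezoid, 2 panels, h=0.7000): 0.025639
T_{1}^{(1)} = 0.025639 + (0.025639 − 0.047073)/3 = 0.018494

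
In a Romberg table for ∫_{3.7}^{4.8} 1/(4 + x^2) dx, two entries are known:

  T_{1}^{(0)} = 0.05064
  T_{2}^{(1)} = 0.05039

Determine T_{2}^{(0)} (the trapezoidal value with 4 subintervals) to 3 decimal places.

From T_{2}^{(1)} = (4·T_{2}^{(0)} − T_{1}^{(0)})/3, solve for T_{2}^{(0)}:
4·T_{2}^{(0)} = 3·0.05039 + 0.05064 = 0.20181
T_{2}^{(0)} = 0.05045

0.050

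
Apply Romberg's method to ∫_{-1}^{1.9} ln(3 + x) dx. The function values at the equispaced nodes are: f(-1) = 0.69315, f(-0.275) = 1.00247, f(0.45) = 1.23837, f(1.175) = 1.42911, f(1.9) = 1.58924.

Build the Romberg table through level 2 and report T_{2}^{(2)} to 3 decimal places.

T_{0}^{(0)} (trapezoid, 1 panel, h=2.9000): 3.30947
T_{1}^{(0)} (trapezoid, 2 panels, h=1.4500): 3.45037
T_{2}^{(0)} (trapezoid, 4 panels, h=0.7250): 3.48808
T_{1}^{(1)} = 3.45037 + (3.45037 − 3.30947)/3 = 3.49734
T_{2}^{(1)} = 3.48808 + (3.48808 − 3.45037)/3 = 3.50065
T_{2}^{(2)} = 3.50065 + (3.50065 − 3.49734)/15 = 3.50087

3.501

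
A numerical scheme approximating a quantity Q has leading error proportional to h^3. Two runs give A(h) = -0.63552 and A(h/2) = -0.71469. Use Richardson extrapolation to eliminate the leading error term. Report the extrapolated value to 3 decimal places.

Extrapolated value = (8·A(h/2) − A(h)) / (8 − 1)
= (8·(-0.71469) − (-0.63552)) / 7
= -5.08200 / 7 = -0.72600

-0.726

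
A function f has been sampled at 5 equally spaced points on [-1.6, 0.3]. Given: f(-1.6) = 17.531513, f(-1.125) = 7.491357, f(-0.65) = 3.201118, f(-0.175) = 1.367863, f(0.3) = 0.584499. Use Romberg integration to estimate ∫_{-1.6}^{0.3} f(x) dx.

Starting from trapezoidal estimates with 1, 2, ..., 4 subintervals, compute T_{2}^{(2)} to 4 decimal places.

9.4730

T_{0}^{(0)} (trapezoid, 1 panel, h=1.9000): 17.210211
T_{1}^{(0)} (trapezoid, 2 panels, h=0.9500): 11.646168
T_{2}^{(0)} (trapezoid, 4 panels, h=0.4750): 10.031213
T_{1}^{(1)} = 11.646168 + (11.646168 − 17.210211)/3 = 9.791487
T_{2}^{(1)} = 10.031213 + (10.031213 − 11.646168)/3 = 9.492895
T_{2}^{(2)} = 9.492895 + (9.492895 − 9.791487)/15 = 9.472989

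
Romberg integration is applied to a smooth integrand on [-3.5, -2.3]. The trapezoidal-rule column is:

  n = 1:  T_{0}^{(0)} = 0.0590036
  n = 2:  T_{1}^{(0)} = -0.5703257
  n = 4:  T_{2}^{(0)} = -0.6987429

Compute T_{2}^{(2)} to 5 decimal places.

Richardson extrapolation on the trapezoidal column (denominator 4−1=3):
T_{1}^{(1)} = -0.5703257 + (-0.5703257 − 0.0590036)/3 = -0.7801021
T_{2}^{(1)} = -0.6987429 + (-0.6987429 − (-0.5703257))/3 = -0.7415486
T_{2}^{(2)} = -0.7415486 + (-0.7415486 − (-0.7801021))/15 = -0.7389784

-0.73898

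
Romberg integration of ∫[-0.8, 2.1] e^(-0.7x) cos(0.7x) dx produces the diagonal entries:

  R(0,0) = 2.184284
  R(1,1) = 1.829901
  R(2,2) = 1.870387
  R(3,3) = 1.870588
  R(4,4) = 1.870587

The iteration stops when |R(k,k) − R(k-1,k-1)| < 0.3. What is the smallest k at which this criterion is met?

k = 2

|R(1,1) − R(0,0)| = 0.354383 ≥ 0.3
|R(2,2) − R(1,1)| = 0.040486 < 0.3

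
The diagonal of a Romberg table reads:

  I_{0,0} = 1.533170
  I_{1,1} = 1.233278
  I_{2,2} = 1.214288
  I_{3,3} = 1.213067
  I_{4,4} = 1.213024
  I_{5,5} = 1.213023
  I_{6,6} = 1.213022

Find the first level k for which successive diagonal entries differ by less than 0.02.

k = 2

|I_{1,1} − I_{0,0}| = 0.299892 ≥ 0.02
|I_{2,2} − I_{1,1}| = 0.018990 < 0.02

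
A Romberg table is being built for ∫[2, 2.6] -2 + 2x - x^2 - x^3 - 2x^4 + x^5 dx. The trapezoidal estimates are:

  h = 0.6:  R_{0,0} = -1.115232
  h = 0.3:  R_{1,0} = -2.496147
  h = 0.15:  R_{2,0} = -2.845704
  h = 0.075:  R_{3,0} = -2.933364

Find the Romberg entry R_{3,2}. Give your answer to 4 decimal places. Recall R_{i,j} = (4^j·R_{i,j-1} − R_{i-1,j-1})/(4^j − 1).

-2.9626

R_{2,1} = -2.845704 + (-2.845704 − (-2.496147))/3 = -2.962223
R_{3,1} = -2.933364 + (-2.933364 − (-2.845704))/3 = -2.962584
R_{3,2} = (16·(-2.962584) − (-2.962223)) / 15 = -2.962608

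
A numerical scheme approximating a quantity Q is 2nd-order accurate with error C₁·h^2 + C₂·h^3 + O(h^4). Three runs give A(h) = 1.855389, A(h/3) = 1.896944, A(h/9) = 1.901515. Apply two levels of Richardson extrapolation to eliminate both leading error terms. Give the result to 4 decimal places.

1.9021

First eliminate the h^2 term (factor 3^2 = 9):
  B₁ = (9·1.896944 − 1.855389)/8 = 1.902138
  B₂ = (9·1.901515 − 1.896944)/8 = 1.902086
Then eliminate the h^3 term (factor 3^3 = 27):
  (27·1.902086 − 1.902138)/26 = 1.902084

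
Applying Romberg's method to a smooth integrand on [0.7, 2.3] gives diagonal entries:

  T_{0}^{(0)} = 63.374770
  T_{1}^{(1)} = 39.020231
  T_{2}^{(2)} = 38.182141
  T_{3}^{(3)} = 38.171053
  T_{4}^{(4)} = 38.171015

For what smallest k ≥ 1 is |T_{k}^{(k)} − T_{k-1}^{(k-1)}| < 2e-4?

|T_{1}^{(1)} − T_{0}^{(0)}| = 24.354539 ≥ 2e-4
|T_{2}^{(2)} − T_{1}^{(1)}| = 0.838090 ≥ 2e-4
|T_{3}^{(3)} − T_{2}^{(2)}| = 0.011088 ≥ 2e-4
|T_{4}^{(4)} − T_{3}^{(3)}| = 0.000038 < 2e-4

k = 4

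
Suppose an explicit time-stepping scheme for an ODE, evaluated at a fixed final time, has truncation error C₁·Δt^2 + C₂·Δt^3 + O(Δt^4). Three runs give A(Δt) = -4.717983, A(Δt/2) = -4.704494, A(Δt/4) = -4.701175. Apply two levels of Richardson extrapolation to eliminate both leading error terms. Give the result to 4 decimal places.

First eliminate the Δt^2 term (factor 2^2 = 4):
  B₁ = (4·(-4.704494) − (-4.717983))/3 = -4.699998
  B₂ = (4·(-4.701175) − (-4.704494))/3 = -4.700069
Then eliminate the Δt^3 term (factor 2^3 = 8):
  (8·(-4.700069) − (-4.699998))/7 = -4.700079

-4.7001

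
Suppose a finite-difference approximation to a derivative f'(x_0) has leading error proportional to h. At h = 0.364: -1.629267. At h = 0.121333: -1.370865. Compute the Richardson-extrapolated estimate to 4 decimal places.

-1.2417

The leading error scales as h; refining by a factor of 3 reduces it by 3^1 = 3.
Extrapolated value = (3·A(h/3) − A(h)) / (3 − 1)
= (3·(-1.370865) − (-1.629267)) / 2
= -2.483328 / 2 = -1.241664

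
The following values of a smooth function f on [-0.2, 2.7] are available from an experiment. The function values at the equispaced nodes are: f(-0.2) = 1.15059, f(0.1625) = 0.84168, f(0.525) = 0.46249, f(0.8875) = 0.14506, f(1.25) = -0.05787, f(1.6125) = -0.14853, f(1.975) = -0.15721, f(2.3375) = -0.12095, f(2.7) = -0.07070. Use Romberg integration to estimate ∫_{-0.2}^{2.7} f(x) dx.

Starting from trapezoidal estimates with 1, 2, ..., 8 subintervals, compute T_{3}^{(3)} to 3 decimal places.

T_{0}^{(0)} (trapezoid, 1 panel, h=2.9000): 1.56584
T_{1}^{(0)} (trapezoid, 2 panels, h=1.4500): 0.69901
T_{2}^{(0)} (trapezoid, 4 panels, h=0.7250): 0.57083
T_{3}^{(0)} (trapezoid, 8 panels, h=0.3625): 0.54542
T_{1}^{(1)} = 0.69901 + (0.69901 − 1.56584)/3 = 0.41007
T_{2}^{(1)} = 0.57083 + (0.57083 − 0.69901)/3 = 0.52810
T_{3}^{(1)} = 0.54542 + (0.54542 − 0.57083)/3 = 0.53695
T_{2}^{(2)} = 0.52810 + (0.52810 − 0.41007)/15 = 0.53597
T_{3}^{(2)} = 0.53695 + (0.53695 − 0.52810)/15 = 0.53754
T_{3}^{(3)} = 0.53754 + (0.53754 − 0.53597)/63 = 0.53756

0.538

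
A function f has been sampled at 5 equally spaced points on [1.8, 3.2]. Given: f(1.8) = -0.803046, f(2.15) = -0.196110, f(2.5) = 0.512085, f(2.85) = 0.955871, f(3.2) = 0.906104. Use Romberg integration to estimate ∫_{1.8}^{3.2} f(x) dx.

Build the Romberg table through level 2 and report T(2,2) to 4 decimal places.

0.4850

T(0,0) (trapezoid, 1 panel, h=1.4000): 0.072141
T(1,0) (trapezoid, 2 panels, h=0.7000): 0.394530
T(2,0) (trapezoid, 4 panels, h=0.3500): 0.463181
T(1,1) = 0.394530 + (0.394530 − 0.072141)/3 = 0.501993
T(2,1) = 0.463181 + (0.463181 − 0.394530)/3 = 0.486065
T(2,2) = 0.486065 + (0.486065 − 0.501993)/15 = 0.485003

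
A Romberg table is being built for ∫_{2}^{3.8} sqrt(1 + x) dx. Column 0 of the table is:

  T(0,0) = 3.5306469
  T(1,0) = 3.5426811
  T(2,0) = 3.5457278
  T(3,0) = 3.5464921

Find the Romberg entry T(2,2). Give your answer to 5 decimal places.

3.54675

Richardson extrapolation on the trapezoidal column (denominator 4−1=3):
T(1,1) = (4·3.5426811 − 3.5306469) / 3 = 3.5466925
T(2,1) = (4·3.5457278 − 3.5426811) / 3 = 3.5467434
T(2,2) = (16·3.5467434 − 3.5466925) / 15 = 3.5467468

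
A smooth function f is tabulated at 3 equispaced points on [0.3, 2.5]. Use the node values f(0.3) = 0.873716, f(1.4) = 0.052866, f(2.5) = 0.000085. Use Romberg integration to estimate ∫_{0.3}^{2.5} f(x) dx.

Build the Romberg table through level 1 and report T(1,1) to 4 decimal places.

T(0,0) (trapezoid, 1 panel, h=2.2000): 0.961181
T(1,0) (trapezoid, 2 panels, h=1.1000): 0.538743
T(1,1) = 0.538743 + (0.538743 − 0.961181)/3 = 0.397930

0.3979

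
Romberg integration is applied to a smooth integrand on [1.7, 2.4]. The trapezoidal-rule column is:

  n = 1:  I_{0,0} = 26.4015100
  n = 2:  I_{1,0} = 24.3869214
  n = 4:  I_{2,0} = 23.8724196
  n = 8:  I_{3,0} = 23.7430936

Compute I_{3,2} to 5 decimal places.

23.69992

I_{2,1} = (4·23.8724196 − 24.3869214) / 3 = 23.7009190
I_{3,1} = (4·23.7430936 − 23.8724196) / 3 = 23.6999849
I_{3,2} = (16·23.6999849 − 23.7009190) / 15 = 23.6999226
(Column j=1 coincides with Simpson's rule on the same nodes.)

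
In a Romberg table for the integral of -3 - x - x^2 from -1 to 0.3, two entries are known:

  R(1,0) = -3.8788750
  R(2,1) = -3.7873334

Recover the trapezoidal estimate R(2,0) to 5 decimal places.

-3.81022

From R(2,1) = (4·R(2,0) − R(1,0))/3, solve for R(2,0):
4·R(2,0) = 3·(-3.7873334) + (-3.8788750) = -15.2408752
R(2,0) = -3.8102188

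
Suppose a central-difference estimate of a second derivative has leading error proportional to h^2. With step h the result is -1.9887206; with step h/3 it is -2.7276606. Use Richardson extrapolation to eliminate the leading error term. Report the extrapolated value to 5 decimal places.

Extrapolated value = (9·A(h/3) − A(h)) / (9 − 1)
= (9·(-2.7276606) − (-1.9887206)) / 8
= -22.5602248 / 8 = -2.8200281

-2.82003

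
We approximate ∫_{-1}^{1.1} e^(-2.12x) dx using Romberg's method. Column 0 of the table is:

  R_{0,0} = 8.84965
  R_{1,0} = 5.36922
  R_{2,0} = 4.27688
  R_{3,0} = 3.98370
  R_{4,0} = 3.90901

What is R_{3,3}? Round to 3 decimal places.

R_{1,1} = 5.36922 + (5.36922 − 8.84965)/3 = 4.20908
R_{2,1} = 4.27688 + (4.27688 − 5.36922)/3 = 3.91277
R_{3,1} = 3.98370 + (3.98370 − 4.27688)/3 = 3.88597
R_{2,2} = (16·3.91277 − 4.20908) / 15 = 3.89302
R_{3,2} = (16·3.88597 − 3.91277) / 15 = 3.88418
R_{3,3} = 3.88418 + (3.88418 − 3.89302)/63 = 3.88404

3.884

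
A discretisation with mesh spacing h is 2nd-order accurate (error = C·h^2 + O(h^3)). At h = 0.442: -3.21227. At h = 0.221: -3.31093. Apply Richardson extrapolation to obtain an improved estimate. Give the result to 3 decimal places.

-3.344

Extrapolated value = (4·A(h/2) − A(h)) / (4 − 1)
= (4·(-3.31093) − (-3.21227)) / 3
= -10.03145 / 3 = -3.34382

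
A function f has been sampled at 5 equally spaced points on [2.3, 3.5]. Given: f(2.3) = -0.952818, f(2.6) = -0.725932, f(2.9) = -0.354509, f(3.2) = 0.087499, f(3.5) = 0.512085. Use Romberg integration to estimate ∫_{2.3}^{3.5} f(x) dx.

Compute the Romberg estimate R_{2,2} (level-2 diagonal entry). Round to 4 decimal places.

-0.3703

R_{0,0} (trapezoid, 1 panel, h=1.2000): -0.264440
R_{1,0} (trapezoid, 2 panels, h=0.6000): -0.344925
R_{2,0} (trapezoid, 4 panels, h=0.3000): -0.363993
R_{1,1} = -0.344925 + (-0.344925 − (-0.264440))/3 = -0.371753
R_{2,1} = -0.363993 + (-0.363993 − (-0.344925))/3 = -0.370349
R_{2,2} = -0.370349 + (-0.370349 − (-0.371753))/15 = -0.370255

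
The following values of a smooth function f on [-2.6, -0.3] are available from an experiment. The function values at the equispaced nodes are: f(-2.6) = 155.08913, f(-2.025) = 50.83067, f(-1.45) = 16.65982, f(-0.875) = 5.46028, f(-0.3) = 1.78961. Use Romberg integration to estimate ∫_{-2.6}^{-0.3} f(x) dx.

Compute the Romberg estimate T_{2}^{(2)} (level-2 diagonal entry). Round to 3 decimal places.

T_{0}^{(0)} (trapezoid, 1 panel, h=2.3000): 180.41055
T_{1}^{(0)} (trapezoid, 2 panels, h=1.1500): 109.36407
T_{2}^{(0)} (trapezoid, 4 panels, h=0.5750): 87.04933
T_{1}^{(1)} = 109.36407 + (109.36407 − 180.41055)/3 = 85.68191
T_{2}^{(1)} = 87.04933 + (87.04933 − 109.36407)/3 = 79.61108
T_{2}^{(2)} = 79.61108 + (79.61108 − 85.68191)/15 = 79.20636

79.206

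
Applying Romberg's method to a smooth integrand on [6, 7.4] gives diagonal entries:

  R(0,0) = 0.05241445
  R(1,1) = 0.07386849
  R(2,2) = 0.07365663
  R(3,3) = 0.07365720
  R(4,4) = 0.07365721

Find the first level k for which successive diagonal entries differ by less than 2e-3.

|R(1,1) − R(0,0)| = 0.02145404 ≥ 2e-3
|R(2,2) − R(1,1)| = 0.00021186 < 2e-3

k = 2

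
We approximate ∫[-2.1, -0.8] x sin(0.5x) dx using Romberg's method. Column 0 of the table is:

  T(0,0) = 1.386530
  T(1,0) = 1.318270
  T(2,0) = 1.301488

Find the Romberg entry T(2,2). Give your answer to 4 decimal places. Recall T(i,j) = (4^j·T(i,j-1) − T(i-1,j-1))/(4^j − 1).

T(1,1) = (4·1.318270 − 1.386530) / 3 = 1.295517
T(2,1) = (4·1.301488 − 1.318270) / 3 = 1.295894
T(2,2) = (16·1.295894 − 1.295517) / 15 = 1.295919
(Column j=1 coincides with Simpson's rule on the same nodes.)

1.2959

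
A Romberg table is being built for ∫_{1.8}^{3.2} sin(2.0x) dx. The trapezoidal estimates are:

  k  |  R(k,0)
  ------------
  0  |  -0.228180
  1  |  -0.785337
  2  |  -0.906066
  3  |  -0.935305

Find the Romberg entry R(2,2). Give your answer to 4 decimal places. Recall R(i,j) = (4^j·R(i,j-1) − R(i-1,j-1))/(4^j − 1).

-0.9447

Richardson extrapolation on the trapezoidal column (denominator 4−1=3):
R(1,1) = (4·(-0.785337) − (-0.228180)) / 3 = -0.971056
R(2,1) = (4·(-0.906066) − (-0.785337)) / 3 = -0.946309
R(2,2) = (16·(-0.946309) − (-0.971056)) / 15 = -0.944659
(Column j=1 coincides with Simpson's rule on the same nodes.)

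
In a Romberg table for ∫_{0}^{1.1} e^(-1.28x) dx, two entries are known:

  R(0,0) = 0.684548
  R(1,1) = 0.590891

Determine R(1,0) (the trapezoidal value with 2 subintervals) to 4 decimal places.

From R(1,1) = (4·R(1,0) − R(0,0))/3, solve for R(1,0):
4·R(1,0) = 3·0.590891 + 0.684548 = 2.457221
R(1,0) = 0.614305

0.6143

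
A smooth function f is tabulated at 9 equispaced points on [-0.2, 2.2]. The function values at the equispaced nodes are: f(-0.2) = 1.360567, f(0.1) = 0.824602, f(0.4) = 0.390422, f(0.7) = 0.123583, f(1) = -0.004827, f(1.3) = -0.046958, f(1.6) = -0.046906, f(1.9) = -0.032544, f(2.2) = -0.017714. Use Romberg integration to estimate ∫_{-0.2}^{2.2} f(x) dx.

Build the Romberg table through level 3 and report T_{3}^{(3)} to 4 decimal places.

0.5502

T_{0}^{(0)} (trapezoid, 1 panel, h=2.4000): 1.611424
T_{1}^{(0)} (trapezoid, 2 panels, h=1.2000): 0.799919
T_{2}^{(0)} (trapezoid, 4 panels, h=0.6000): 0.606069
T_{3}^{(0)} (trapezoid, 8 panels, h=0.3000): 0.563640
T_{1}^{(1)} = 0.799919 + (0.799919 − 1.611424)/3 = 0.529417
T_{2}^{(1)} = 0.606069 + (0.606069 − 0.799919)/3 = 0.541452
T_{3}^{(1)} = 0.563640 + (0.563640 − 0.606069)/3 = 0.549497
T_{2}^{(2)} = 0.541452 + (0.541452 − 0.529417)/15 = 0.542254
T_{3}^{(2)} = 0.549497 + (0.549497 − 0.541452)/15 = 0.550033
T_{3}^{(3)} = 0.550033 + (0.550033 − 0.542254)/63 = 0.550156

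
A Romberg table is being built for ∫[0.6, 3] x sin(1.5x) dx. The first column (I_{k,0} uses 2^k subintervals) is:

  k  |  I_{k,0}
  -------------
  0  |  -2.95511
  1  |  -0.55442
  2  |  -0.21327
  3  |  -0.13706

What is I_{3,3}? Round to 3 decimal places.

-0.112

I_{1,1} = (4·(-0.55442) − (-2.95511)) / 3 = 0.24581
I_{2,1} = -0.21327 + (-0.21327 − (-0.55442))/3 = -0.09955
I_{3,1} = -0.13706 + (-0.13706 − (-0.21327))/3 = -0.11166
I_{2,2} = -0.09955 + (-0.09955 − 0.24581)/15 = -0.12257
I_{3,2} = (16·(-0.11166) − (-0.09955)) / 15 = -0.11247
I_{3,3} = -0.11247 + (-0.11247 − (-0.12257))/63 = -0.11231
(Column j=1 coincides with Simpson's rule on the same nodes.)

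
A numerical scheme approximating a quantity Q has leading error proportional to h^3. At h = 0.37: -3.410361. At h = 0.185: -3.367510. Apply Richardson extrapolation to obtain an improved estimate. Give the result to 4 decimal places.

-3.3614

Extrapolated value = (8·A(h/2) − A(h)) / (8 − 1)
= (8·(-3.367510) − (-3.410361)) / 7
= -23.529719 / 7 = -3.361388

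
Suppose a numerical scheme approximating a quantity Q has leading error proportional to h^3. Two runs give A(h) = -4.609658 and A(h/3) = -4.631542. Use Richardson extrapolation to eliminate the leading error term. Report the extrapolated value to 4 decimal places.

-4.6324

The leading error scales as h^3; refining by a factor of 3 reduces it by 3^3 = 27.
Extrapolated value = (27·A(h/3) − A(h)) / (27 − 1)
= (27·(-4.631542) − (-4.609658)) / 26
= -120.441976 / 26 = -4.632384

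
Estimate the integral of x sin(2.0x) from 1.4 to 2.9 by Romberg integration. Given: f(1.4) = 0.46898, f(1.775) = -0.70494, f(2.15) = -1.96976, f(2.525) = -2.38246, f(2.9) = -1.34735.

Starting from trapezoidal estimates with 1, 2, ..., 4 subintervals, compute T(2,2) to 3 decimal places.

T(0,0) (trapezoid, 1 panel, h=1.5000): -0.65878
T(1,0) (trapezoid, 2 panels, h=0.7500): -1.80671
T(2,0) (trapezoid, 4 panels, h=0.3750): -2.06113
T(1,1) = -1.80671 + (-1.80671 − (-0.65878))/3 = -2.18935
T(2,1) = -2.06113 + (-2.06113 − (-1.80671))/3 = -2.14594
T(2,2) = -2.14594 + (-2.14594 − (-2.18935))/15 = -2.14305

-2.143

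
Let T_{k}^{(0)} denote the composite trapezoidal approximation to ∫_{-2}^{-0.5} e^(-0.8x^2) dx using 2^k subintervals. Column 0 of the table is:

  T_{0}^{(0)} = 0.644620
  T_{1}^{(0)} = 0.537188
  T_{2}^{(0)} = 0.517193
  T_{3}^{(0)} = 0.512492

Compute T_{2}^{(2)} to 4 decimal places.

T_{1}^{(1)} = (4·0.537188 − 0.644620) / 3 = 0.501377
T_{2}^{(1)} = (4·0.517193 − 0.537188) / 3 = 0.510528
T_{2}^{(2)} = 0.510528 + (0.510528 − 0.501377)/15 = 0.511138
(Column j=1 coincides with Simpson's rule on the same nodes.)

0.5111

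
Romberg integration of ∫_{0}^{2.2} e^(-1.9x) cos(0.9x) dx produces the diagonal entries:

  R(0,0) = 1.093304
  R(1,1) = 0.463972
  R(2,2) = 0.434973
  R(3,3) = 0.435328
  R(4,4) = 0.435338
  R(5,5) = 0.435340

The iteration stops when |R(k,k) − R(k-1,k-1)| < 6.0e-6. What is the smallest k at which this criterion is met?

|R(1,1) − R(0,0)| = 0.629332 ≥ 6.0e-6
|R(2,2) − R(1,1)| = 0.028999 ≥ 6.0e-6
|R(3,3) − R(2,2)| = 0.000355 ≥ 6.0e-6
|R(4,4) − R(3,3)| = 0.000010 ≥ 6.0e-6
|R(5,5) − R(4,4)| = 0.000002 < 6.0e-6

k = 5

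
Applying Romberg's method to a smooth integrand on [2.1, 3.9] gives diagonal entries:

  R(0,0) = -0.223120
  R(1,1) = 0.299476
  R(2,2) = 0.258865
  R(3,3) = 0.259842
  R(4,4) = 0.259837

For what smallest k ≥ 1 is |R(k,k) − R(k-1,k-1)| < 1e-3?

|R(1,1) − R(0,0)| = 0.522596 ≥ 1e-3
|R(2,2) − R(1,1)| = 0.040611 ≥ 1e-3
|R(3,3) − R(2,2)| = 0.000977 < 1e-3

k = 3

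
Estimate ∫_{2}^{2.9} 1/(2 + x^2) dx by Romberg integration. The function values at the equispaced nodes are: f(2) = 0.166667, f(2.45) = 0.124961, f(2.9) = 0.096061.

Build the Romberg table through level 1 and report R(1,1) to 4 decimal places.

R(0,0) (trapezoid, 1 panel, h=0.9000): 0.118228
R(1,0) (trapezoid, 2 panels, h=0.4500): 0.115346
R(1,1) = 0.115346 + (0.115346 − 0.118228)/3 = 0.114385

0.1144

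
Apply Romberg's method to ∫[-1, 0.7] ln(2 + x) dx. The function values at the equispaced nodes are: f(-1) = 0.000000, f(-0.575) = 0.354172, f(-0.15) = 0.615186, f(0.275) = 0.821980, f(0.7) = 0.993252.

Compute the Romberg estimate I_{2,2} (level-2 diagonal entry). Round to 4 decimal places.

I_{0,0} (trapezoid, 1 panel, h=1.7000): 0.844264
I_{1,0} (trapezoid, 2 panels, h=0.8500): 0.945040
I_{2,0} (trapezoid, 4 panels, h=0.4250): 0.972385
I_{1,1} = 0.945040 + (0.945040 − 0.844264)/3 = 0.978632
I_{2,1} = 0.972385 + (0.972385 − 0.945040)/3 = 0.981500
I_{2,2} = 0.981500 + (0.981500 − 0.978632)/15 = 0.981691

0.9817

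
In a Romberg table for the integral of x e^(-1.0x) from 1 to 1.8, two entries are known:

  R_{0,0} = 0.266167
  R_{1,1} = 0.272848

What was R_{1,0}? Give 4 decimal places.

From R_{1,1} = (4·R_{1,0} − R_{0,0})/3, solve for R_{1,0}:
4·R_{1,0} = 3·0.272848 + 0.266167 = 1.084711
R_{1,0} = 0.271178

0.2712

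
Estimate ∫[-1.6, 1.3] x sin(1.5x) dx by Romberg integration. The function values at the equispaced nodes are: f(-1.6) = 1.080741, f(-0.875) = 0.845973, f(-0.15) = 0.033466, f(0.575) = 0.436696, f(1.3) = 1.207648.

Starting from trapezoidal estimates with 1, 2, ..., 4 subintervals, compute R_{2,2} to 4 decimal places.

1.8517

R_{0,0} (trapezoid, 1 panel, h=2.9000): 3.318164
R_{1,0} (trapezoid, 2 panels, h=1.4500): 1.707608
R_{2,0} (trapezoid, 4 panels, h=0.7250): 1.783739
R_{1,1} = 1.707608 + (1.707608 − 3.318164)/3 = 1.170756
R_{2,1} = 1.783739 + (1.783739 − 1.707608)/3 = 1.809116
R_{2,2} = 1.809116 + (1.809116 − 1.170756)/15 = 1.851673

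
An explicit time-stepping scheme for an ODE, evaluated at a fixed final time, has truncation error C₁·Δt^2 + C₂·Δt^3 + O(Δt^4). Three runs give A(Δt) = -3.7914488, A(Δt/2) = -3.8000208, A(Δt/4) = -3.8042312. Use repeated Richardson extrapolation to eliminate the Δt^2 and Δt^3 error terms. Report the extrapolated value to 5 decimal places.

-3.80603

First eliminate the Δt^2 term (factor 2^2 = 4):
  B₁ = (4·(-3.8000208) − (-3.7914488))/3 = -3.8028781
  B₂ = (4·(-3.8042312) − (-3.8000208))/3 = -3.8056347
Then eliminate the Δt^3 term (factor 2^3 = 8):
  (8·(-3.8056347) − (-3.8028781))/7 = -3.8060285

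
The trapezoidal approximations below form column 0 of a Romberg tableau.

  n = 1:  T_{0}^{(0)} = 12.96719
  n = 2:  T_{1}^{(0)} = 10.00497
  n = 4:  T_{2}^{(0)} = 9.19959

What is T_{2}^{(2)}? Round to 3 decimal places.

8.925

Richardson extrapolation on the trapezoidal column (denominator 4−1=3):
T_{1}^{(1)} = 10.00497 + (10.00497 − 12.96719)/3 = 9.01756
T_{2}^{(1)} = 9.19959 + (9.19959 − 10.00497)/3 = 8.93113
T_{2}^{(2)} = 8.93113 + (8.93113 − 9.01756)/15 = 8.92537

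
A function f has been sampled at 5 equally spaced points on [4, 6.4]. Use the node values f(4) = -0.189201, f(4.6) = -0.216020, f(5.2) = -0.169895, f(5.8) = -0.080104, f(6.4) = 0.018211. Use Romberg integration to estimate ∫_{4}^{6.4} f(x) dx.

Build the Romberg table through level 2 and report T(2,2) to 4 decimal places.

T(0,0) (trapezoid, 1 panel, h=2.4000): -0.205188
T(1,0) (trapezoid, 2 panels, h=1.2000): -0.306468
T(2,0) (trapezoid, 4 panels, h=0.6000): -0.330908
T(1,1) = -0.306468 + (-0.306468 − (-0.205188))/3 = -0.340228
T(2,1) = -0.330908 + (-0.330908 − (-0.306468))/3 = -0.339055
T(2,2) = -0.339055 + (-0.339055 − (-0.340228))/15 = -0.338977

-0.3390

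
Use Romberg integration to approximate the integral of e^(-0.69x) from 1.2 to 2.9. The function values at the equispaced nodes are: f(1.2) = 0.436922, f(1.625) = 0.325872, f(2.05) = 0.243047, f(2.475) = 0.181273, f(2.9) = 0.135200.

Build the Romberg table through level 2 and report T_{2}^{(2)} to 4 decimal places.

T_{0}^{(0)} (trapezoid, 1 panel, h=1.7000): 0.486304
T_{1}^{(0)} (trapezoid, 2 panels, h=0.8500): 0.449742
T_{2}^{(0)} (trapezoid, 4 panels, h=0.4250): 0.440408
T_{1}^{(1)} = 0.449742 + (0.449742 − 0.486304)/3 = 0.437555
T_{2}^{(1)} = 0.440408 + (0.440408 − 0.449742)/3 = 0.437297
T_{2}^{(2)} = 0.437297 + (0.437297 − 0.437555)/15 = 0.437280

0.4373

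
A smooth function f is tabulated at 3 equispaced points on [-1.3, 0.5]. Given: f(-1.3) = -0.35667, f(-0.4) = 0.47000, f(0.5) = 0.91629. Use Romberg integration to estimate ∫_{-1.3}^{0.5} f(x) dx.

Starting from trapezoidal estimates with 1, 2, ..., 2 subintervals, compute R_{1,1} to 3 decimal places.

R_{0,0} (trapezoid, 1 panel, h=1.8000): 0.50366
R_{1,0} (trapezoid, 2 panels, h=0.9000): 0.67483
R_{1,1} = 0.67483 + (0.67483 − 0.50366)/3 = 0.73189

0.732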